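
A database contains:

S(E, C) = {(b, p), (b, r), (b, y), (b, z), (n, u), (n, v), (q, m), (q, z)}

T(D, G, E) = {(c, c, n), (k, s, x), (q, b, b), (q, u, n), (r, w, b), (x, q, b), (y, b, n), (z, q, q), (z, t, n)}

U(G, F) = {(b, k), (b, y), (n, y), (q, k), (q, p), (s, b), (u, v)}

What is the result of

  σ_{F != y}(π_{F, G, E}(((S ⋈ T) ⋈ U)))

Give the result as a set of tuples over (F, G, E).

{(k, b, b), (k, b, n), (k, q, b), (k, q, q), (p, q, b), (p, q, q), (v, u, n)}

S ⋈ T (natural join on E): {(b, p, q, b), (b, p, r, w), (b, p, x, q), (b, r, q, b), (b, r, r, w), (b, r, x, q), (b, y, q, b), (b, y, r, w), (b, y, x, q), (b, z, q, b), (b, z, r, w), (b, z, x, q), (n, u, c, c), (n, u, q, u), (n, u, y, b), (n, u, z, t), (n, v, c, c), (n, v, q, u), (n, v, y, b), (n, v, z, t), (q, m, z, q), (q, z, z, q)}
(S ⋈ T) ⋈ U (natural join on G): {(b, p, q, b, k), (b, p, q, b, y), (b, p, x, q, k), (b, p, x, q, p), (b, r, q, b, k), (b, r, q, b, y), (b, r, x, q, k), (b, r, x, q, p), (b, y, q, b, k), (b, y, q, b, y), (b, y, x, q, k), (b, y, x, q, p), (b, z, q, b, k), (b, z, q, b, y), (b, z, x, q, k), (b, z, x, q, p), (n, u, q, u, v), (n, u, y, b, k), (n, u, y, b, y), (n, v, q, u, v), (n, v, y, b, k), (n, v, y, b, y), (q, m, z, q, k), (q, m, z, q, p), (q, z, z, q, k), (q, z, z, q, p)}
π[F, G, E]: project onto (F, G, E) (17 duplicate(s) eliminated) → {(k, b, b), (k, b, n), (k, q, b), (k, q, q), (p, q, b), (p, q, q), (v, u, n), (y, b, b), (y, b, n)}
Apply σ_{F != y}; surviving tuples: {(k, b, b), (k, b, n), (k, q, b), (k, q, q), (p, q, b), (p, q, q), (v, u, n)}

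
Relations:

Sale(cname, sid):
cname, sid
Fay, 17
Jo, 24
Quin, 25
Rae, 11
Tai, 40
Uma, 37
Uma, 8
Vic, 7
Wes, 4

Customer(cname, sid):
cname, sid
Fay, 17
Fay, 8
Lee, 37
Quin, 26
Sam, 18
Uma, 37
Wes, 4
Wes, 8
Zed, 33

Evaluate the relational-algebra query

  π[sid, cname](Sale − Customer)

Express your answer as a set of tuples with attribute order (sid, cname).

{(11, Rae), (24, Jo), (25, Quin), (40, Tai), (7, Vic), (8, Uma)}

Taking the difference: {(Jo, 24), (Quin, 25), (Rae, 11), (Tai, 40), (Uma, 8), (Vic, 7)}
π[sid, cname]: project onto (sid, cname) → {(11, Rae), (24, Jo), (25, Quin), (40, Tai), (7, Vic), (8, Uma)}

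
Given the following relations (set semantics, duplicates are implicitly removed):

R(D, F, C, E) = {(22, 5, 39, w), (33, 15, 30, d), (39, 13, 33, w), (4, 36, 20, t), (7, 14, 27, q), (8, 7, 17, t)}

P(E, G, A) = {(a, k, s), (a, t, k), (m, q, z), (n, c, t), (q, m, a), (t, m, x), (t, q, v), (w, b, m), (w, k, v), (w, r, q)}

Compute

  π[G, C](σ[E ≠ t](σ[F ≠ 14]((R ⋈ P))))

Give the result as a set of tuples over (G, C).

Natural join on E: {(22, 5, 39, w, b, m), (22, 5, 39, w, k, v), (22, 5, 39, w, r, q), (39, 13, 33, w, b, m), (39, 13, 33, w, k, v), (39, 13, 33, w, r, q), (4, 36, 20, t, m, x), (4, 36, 20, t, q, v), (7, 14, 27, q, m, a), (8, 7, 17, t, m, x), (8, 7, 17, t, q, v)}
Filtering on F ≠ 14 leaves {(22, 5, 39, w, b, m), (22, 5, 39, w, k, v), (22, 5, 39, w, r, q), (39, 13, 33, w, b, m), (39, 13, 33, w, k, v), (39, 13, 33, w, r, q), (4, 36, 20, t, m, x), (4, 36, 20, t, q, v), (8, 7, 17, t, m, x), (8, 7, 17, t, q, v)}.
Filtering on E ≠ t leaves {(22, 5, 39, w, b, m), (22, 5, 39, w, k, v), (22, 5, 39, w, r, q), (39, 13, 33, w, b, m), (39, 13, 33, w, k, v), (39, 13, 33, w, r, q)}.
π[G, C]: project onto (G, C) → {(b, 33), (b, 39), (k, 33), (k, 39), (r, 33), (r, 39)}

{(b, 33), (b, 39), (k, 33), (k, 39), (r, 33), (r, 39)}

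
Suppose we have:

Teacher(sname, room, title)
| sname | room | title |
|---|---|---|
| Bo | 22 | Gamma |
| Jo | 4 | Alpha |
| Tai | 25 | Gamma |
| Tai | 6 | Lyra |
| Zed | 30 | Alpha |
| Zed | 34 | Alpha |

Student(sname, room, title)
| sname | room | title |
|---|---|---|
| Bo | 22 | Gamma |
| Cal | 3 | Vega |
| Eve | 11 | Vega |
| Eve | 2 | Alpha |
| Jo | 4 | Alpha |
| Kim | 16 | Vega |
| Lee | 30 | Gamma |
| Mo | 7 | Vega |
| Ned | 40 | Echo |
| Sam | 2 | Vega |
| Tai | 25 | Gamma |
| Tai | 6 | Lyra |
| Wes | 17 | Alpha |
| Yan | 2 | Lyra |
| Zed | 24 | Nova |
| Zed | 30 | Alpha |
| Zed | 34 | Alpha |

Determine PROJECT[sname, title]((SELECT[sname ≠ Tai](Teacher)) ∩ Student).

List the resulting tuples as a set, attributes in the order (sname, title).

Selection sname ≠ Tai: {(Bo, 22, Gamma), (Jo, 4, Alpha), (Zed, 30, Alpha), (Zed, 34, Alpha)}
Intersection: {(Bo, 22, Gamma), (Jo, 4, Alpha), (Zed, 30, Alpha), (Zed, 34, Alpha)} with {(Bo, 22, Gamma), (Cal, 3, Vega), (Eve, 11, Vega), (Eve, 2, Alpha), (Jo, 4, Alpha), (Kim, 16, Vega), (Lee, 30, Gamma), (Mo, 7, Vega), (Ned, 40, Echo), (Sam, 2, Vega), (Tai, 25, Gamma), (Tai, 6, Lyra), (Wes, 17, Alpha), (Yan, 2, Lyra), (Zed, 24, Nova), (Zed, 30, Alpha), (Zed, 34, Alpha)} → {(Bo, 22, Gamma), (Jo, 4, Alpha), (Zed, 30, Alpha), (Zed, 34, Alpha)}
Keep only column(s) sname, title (1 duplicate(s) eliminated): {(Bo, Gamma), (Jo, Alpha), (Zed, Alpha)}

{(Bo, Gamma), (Jo, Alpha), (Zed, Alpha)}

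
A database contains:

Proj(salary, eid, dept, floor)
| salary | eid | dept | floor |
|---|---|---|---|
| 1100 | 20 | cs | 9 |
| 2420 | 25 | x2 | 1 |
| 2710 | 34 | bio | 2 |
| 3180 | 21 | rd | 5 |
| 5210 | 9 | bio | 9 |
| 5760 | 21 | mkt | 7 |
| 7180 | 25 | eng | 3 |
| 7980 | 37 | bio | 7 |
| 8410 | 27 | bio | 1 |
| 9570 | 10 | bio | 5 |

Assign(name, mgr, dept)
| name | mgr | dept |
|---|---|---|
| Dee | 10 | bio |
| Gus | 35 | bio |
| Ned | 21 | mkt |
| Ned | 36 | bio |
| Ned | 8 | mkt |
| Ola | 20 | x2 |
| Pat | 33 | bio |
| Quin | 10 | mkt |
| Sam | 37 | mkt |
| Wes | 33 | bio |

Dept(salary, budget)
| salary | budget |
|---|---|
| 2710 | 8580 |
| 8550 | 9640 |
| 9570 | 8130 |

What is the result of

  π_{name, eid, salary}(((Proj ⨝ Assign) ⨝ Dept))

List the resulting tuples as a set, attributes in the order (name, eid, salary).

Proj ⋈ Assign (natural join on dept): {(2420, 25, x2, 1, Ola, 20), (2710, 34, bio, 2, Dee, 10), (2710, 34, bio, 2, Gus, 35), (2710, 34, bio, 2, Ned, 36), (2710, 34, bio, 2, Pat, 33), (2710, 34, bio, 2, Wes, 33), (5210, 9, bio, 9, Dee, 10), (5210, 9, bio, 9, Gus, 35), (5210, 9, bio, 9, Ned, 36), (5210, 9, bio, 9, Pat, 33), (5210, 9, bio, 9, Wes, 33), (5760, 21, mkt, 7, Ned, 21), (5760, 21, mkt, 7, Ned, 8), (5760, 21, mkt, 7, Quin, 10), (5760, 21, mkt, 7, Sam, 37), (7980, 37, bio, 7, Dee, 10), (7980, 37, bio, 7, Gus, 35), (7980, 37, bio, 7, Ned, 36), (7980, 37, bio, 7, Pat, 33), (7980, 37, bio, 7, Wes, 33), (8410, 27, bio, 1, Dee, 10), (8410, 27, bio, 1, Gus, 35), (8410, 27, bio, 1, Ned, 36), (8410, 27, bio, 1, Pat, 33), (8410, 27, bio, 1, Wes, 33), (9570, 10, bio, 5, Dee, 10), (9570, 10, bio, 5, Gus, 35), (9570, 10, bio, 5, Ned, 36), (9570, 10, bio, 5, Pat, 33), (9570, 10, bio, 5, Wes, 33)}
(Proj ⨝ Assign) ⋈ Dept (natural join on salary): {(2710, 34, bio, 2, Dee, 10, 8580), (2710, 34, bio, 2, Gus, 35, 8580), (2710, 34, bio, 2, Ned, 36, 8580), (2710, 34, bio, 2, Pat, 33, 8580), (2710, 34, bio, 2, Wes, 33, 8580), (9570, 10, bio, 5, Dee, 10, 8130), (9570, 10, bio, 5, Gus, 35, 8130), (9570, 10, bio, 5, Ned, 36, 8130), (9570, 10, bio, 5, Pat, 33, 8130), (9570, 10, bio, 5, Wes, 33, 8130)}
Keep only column(s) name, eid, salary: {(Dee, 10, 9570), (Dee, 34, 2710), (Gus, 10, 9570), (Gus, 34, 2710), (Ned, 10, 9570), (Ned, 34, 2710), (Pat, 10, 9570), (Pat, 34, 2710), (Wes, 10, 9570), (Wes, 34, 2710)}

{(Dee, 10, 9570), (Dee, 34, 2710), (Gus, 10, 9570), (Gus, 34, 2710), (Ned, 10, 9570), (Ned, 34, 2710), (Pat, 10, 9570), (Pat, 34, 2710), (Wes, 10, 9570), (Wes, 34, 2710)}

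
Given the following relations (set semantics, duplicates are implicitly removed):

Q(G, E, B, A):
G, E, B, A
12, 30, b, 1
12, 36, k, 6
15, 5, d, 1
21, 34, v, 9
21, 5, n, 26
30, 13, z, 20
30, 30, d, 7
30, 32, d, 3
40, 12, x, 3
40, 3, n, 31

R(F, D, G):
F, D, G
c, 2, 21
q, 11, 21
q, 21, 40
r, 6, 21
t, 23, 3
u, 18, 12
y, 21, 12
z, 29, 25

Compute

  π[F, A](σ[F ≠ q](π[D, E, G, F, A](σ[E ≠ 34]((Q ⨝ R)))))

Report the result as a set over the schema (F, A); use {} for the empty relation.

{(c, 26), (r, 26), (u, 1), (u, 6), (y, 1), (y, 6)}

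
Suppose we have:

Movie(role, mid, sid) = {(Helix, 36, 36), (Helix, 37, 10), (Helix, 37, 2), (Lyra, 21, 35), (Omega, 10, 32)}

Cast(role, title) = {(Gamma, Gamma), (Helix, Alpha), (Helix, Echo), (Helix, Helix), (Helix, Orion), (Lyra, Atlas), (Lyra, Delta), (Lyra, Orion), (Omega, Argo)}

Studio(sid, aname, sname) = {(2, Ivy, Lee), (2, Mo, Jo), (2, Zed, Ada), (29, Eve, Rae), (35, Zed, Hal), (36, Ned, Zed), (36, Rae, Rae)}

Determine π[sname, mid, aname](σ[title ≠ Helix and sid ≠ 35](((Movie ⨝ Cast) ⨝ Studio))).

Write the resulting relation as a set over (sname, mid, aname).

{(Ada, 37, Zed), (Jo, 37, Mo), (Lee, 37, Ivy), (Rae, 36, Rae), (Zed, 36, Ned)}

Joining Movie and Cast on role yields {(Helix, 36, 36, Alpha), (Helix, 36, 36, Echo), (Helix, 36, 36, Helix), (Helix, 36, 36, Orion), (Helix, 37, 10, Alpha), (Helix, 37, 10, Echo), (Helix, 37, 10, Helix), (Helix, 37, 10, Orion), (Helix, 37, 2, Alpha), (Helix, 37, 2, Echo), (Helix, 37, 2, Helix), (Helix, 37, 2, Orion), (Lyra, 21, 35, Atlas), (Lyra, 21, 35, Delta), (Lyra, 21, 35, Orion), (Omega, 10, 32, Argo)}.
Joining (Movie ⨝ Cast) and Studio on sid yields {(Helix, 36, 36, Alpha, Ned, Zed), (Helix, 36, 36, Alpha, Rae, Rae), (Helix, 36, 36, Echo, Ned, Zed), (Helix, 36, 36, Echo, Rae, Rae), (Helix, 36, 36, Helix, Ned, Zed), (Helix, 36, 36, Helix, Rae, Rae), (Helix, 36, 36, Orion, Ned, Zed), (Helix, 36, 36, Orion, Rae, Rae), (Helix, 37, 2, Alpha, Ivy, Lee), (Helix, 37, 2, Alpha, Mo, Jo), (Helix, 37, 2, Alpha, Zed, Ada), (Helix, 37, 2, Echo, Ivy, Lee), (Helix, 37, 2, Echo, Mo, Jo), (Helix, 37, 2, Echo, Zed, Ada), (Helix, 37, 2, Helix, Ivy, Lee), (Helix, 37, 2, Helix, Mo, Jo), (Helix, 37, 2, Helix, Zed, Ada), (Helix, 37, 2, Orion, Ivy, Lee), (Helix, 37, 2, Orion, Mo, Jo), (Helix, 37, 2, Orion, Zed, Ada), (Lyra, 21, 35, Atlas, Zed, Hal), (Lyra, 21, 35, Delta, Zed, Hal), (Lyra, 21, 35, Orion, Zed, Hal)}.
σ[title ≠ Helix and sid ≠ 35]: keep tuples satisfying title ≠ Helix and sid ≠ 35 → {(Helix, 36, 36, Alpha, Ned, Zed), (Helix, 36, 36, Alpha, Rae, Rae), (Helix, 36, 36, Echo, Ned, Zed), (Helix, 36, 36, Echo, Rae, Rae), (Helix, 36, 36, Orion, Ned, Zed), (Helix, 36, 36, Orion, Rae, Rae), (Helix, 37, 2, Alpha, Ivy, Lee), (Helix, 37, 2, Alpha, Mo, Jo), (Helix, 37, 2, Alpha, Zed, Ada), (Helix, 37, 2, Echo, Ivy, Lee), (Helix, 37, 2, Echo, Mo, Jo), (Helix, 37, 2, Echo, Zed, Ada), (Helix, 37, 2, Orion, Ivy, Lee), (Helix, 37, 2, Orion, Mo, Jo), (Helix, 37, 2, Orion, Zed, Ada)}
π_{sname, mid, aname} gives {(Ada, 37, Zed), (Jo, 37, Mo), (Lee, 37, Ivy), (Rae, 36, Rae), (Zed, 36, Ned)} (10 duplicate(s) eliminated).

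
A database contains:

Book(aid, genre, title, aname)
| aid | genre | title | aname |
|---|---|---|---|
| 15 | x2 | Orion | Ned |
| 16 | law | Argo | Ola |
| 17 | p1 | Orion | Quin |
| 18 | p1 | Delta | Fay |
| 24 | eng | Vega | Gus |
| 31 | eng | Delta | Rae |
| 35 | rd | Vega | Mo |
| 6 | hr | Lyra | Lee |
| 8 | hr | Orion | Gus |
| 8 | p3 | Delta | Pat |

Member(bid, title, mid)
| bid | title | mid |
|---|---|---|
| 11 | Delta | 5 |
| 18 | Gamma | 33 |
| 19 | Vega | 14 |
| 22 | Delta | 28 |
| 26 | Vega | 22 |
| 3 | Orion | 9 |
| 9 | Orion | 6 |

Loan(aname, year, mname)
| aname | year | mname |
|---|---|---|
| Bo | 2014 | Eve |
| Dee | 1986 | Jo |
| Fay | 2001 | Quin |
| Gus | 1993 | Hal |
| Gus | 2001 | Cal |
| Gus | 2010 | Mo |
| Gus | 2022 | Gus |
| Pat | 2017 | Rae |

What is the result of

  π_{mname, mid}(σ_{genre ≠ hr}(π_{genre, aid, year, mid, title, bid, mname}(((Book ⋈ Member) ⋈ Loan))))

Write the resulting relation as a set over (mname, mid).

Joining Book and Member on title yields {(15, x2, Orion, Ned, 3, 9), (15, x2, Orion, Ned, 9, 6), (17, p1, Orion, Quin, 3, 9), (17, p1, Orion, Quin, 9, 6), (18, p1, Delta, Fay, 11, 5), (18, p1, Delta, Fay, 22, 28), (24, eng, Vega, Gus, 19, 14), (24, eng, Vega, Gus, 26, 22), (31, eng, Delta, Rae, 11, 5), (31, eng, Delta, Rae, 22, 28), (35, rd, Vega, Mo, 19, 14), (35, rd, Vega, Mo, 26, 22), (8, hr, Orion, Gus, 3, 9), (8, hr, Orion, Gus, 9, 6), (8, p3, Delta, Pat, 11, 5), (8, p3, Delta, Pat, 22, 28)}.
Joining (Book ⋈ Member) and Loan on aname yields {(18, p1, Delta, Fay, 11, 5, 2001, Quin), (18, p1, Delta, Fay, 22, 28, 2001, Quin), (24, eng, Vega, Gus, 19, 14, 1993, Hal), (24, eng, Vega, Gus, 19, 14, 2001, Cal), (24, eng, Vega, Gus, 19, 14, 2010, Mo), (24, eng, Vega, Gus, 19, 14, 2022, Gus), (24, eng, Vega, Gus, 26, 22, 1993, Hal), (24, eng, Vega, Gus, 26, 22, 2001, Cal), (24, eng, Vega, Gus, 26, 22, 2010, Mo), (24, eng, Vega, Gus, 26, 22, 2022, Gus), (8, hr, Orion, Gus, 3, 9, 1993, Hal), (8, hr, Orion, Gus, 3, 9, 2001, Cal), (8, hr, Orion, Gus, 3, 9, 2010, Mo), (8, hr, Orion, Gus, 3, 9, 2022, Gus), (8, hr, Orion, Gus, 9, 6, 1993, Hal), (8, hr, Orion, Gus, 9, 6, 2001, Cal), (8, hr, Orion, Gus, 9, 6, 2010, Mo), (8, hr, Orion, Gus, 9, 6, 2022, Gus), (8, p3, Delta, Pat, 11, 5, 2017, Rae), (8, p3, Delta, Pat, 22, 28, 2017, Rae)}.
π[genre, aid, year, mid, title, bid, mname]: project onto (genre, aid, year, mid, title, bid, mname) → {(eng, 24, 1993, 14, Vega, 19, Hal), (eng, 24, 1993, 22, Vega, 26, Hal), (eng, 24, 2001, 14, Vega, 19, Cal), (eng, 24, 2001, 22, Vega, 26, Cal), (eng, 24, 2010, 14, Vega, 19, Mo), (eng, 24, 2010, 22, Vega, 26, Mo), (eng, 24, 2022, 14, Vega, 19, Gus), (eng, 24, 2022, 22, Vega, 26, Gus), (hr, 8, 1993, 6, Orion, 9, Hal), (hr, 8, 1993, 9, Orion, 3, Hal), (hr, 8, 2001, 6, Orion, 9, Cal), (hr, 8, 2001, 9, Orion, 3, Cal), (hr, 8, 2010, 6, Orion, 9, Mo), (hr, 8, 2010, 9, Orion, 3, Mo), (hr, 8, 2022, 6, Orion, 9, Gus), (hr, 8, 2022, 9, Orion, 3, Gus), (p1, 18, 2001, 28, Delta, 22, Quin), (p1, 18, 2001, 5, Delta, 11, Quin), (p3, 8, 2017, 28, Delta, 22, Rae), (p3, 8, 2017, 5, Delta, 11, Rae)}
Selection genre ≠ hr: {(eng, 24, 1993, 14, Vega, 19, Hal), (eng, 24, 1993, 22, Vega, 26, Hal), (eng, 24, 2001, 14, Vega, 19, Cal), (eng, 24, 2001, 22, Vega, 26, Cal), (eng, 24, 2010, 14, Vega, 19, Mo), (eng, 24, 2010, 22, Vega, 26, Mo), (eng, 24, 2022, 14, Vega, 19, Gus), (eng, 24, 2022, 22, Vega, 26, Gus), (p1, 18, 2001, 28, Delta, 22, Quin), (p1, 18, 2001, 5, Delta, 11, Quin), (p3, 8, 2017, 28, Delta, 22, Rae), (p3, 8, 2017, 5, Delta, 11, Rae)}
π[mname, mid]: project onto (mname, mid) → {(Cal, 14), (Cal, 22), (Gus, 14), (Gus, 22), (Hal, 14), (Hal, 22), (Mo, 14), (Mo, 22), (Quin, 28), (Quin, 5), (Rae, 28), (Rae, 5)}

{(Cal, 14), (Cal, 22), (Gus, 14), (Gus, 22), (Hal, 14), (Hal, 22), (Mo, 14), (Mo, 22), (Quin, 28), (Quin, 5), (Rae, 28), (Rae, 5)}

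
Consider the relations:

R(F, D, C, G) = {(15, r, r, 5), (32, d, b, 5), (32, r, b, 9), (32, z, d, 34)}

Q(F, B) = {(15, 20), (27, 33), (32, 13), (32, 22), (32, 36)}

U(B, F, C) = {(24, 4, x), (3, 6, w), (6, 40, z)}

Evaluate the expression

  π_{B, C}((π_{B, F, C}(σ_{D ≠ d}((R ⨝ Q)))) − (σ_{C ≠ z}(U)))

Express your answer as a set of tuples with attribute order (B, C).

{(13, b), (13, d), (20, r), (22, b), (22, d), (36, b), (36, d)}

Natural join on F: {(15, r, r, 5, 20), (32, d, b, 5, 13), (32, d, b, 5, 22), (32, d, b, 5, 36), (32, r, b, 9, 13), (32, r, b, 9, 22), (32, r, b, 9, 36), (32, z, d, 34, 13), (32, z, d, 34, 22), (32, z, d, 34, 36)}
Apply σ_{D ≠ d}; surviving tuples: {(15, r, r, 5, 20), (32, r, b, 9, 13), (32, r, b, 9, 22), (32, r, b, 9, 36), (32, z, d, 34, 13), (32, z, d, 34, 22), (32, z, d, 34, 36)}
π_{B, F, C} gives {(13, 32, b), (13, 32, d), (20, 15, r), (22, 32, b), (22, 32, d), (36, 32, b), (36, 32, d)}.
Apply σ_{C ≠ z}; surviving tuples: {(24, 4, x), (3, 6, w)}
Set difference of the two operands is {(13, 32, b), (13, 32, d), (20, 15, r), (22, 32, b), (22, 32, d), (36, 32, b), (36, 32, d)}.
π_{B, C} gives {(13, b), (13, d), (20, r), (22, b), (22, d), (36, b), (36, d)}.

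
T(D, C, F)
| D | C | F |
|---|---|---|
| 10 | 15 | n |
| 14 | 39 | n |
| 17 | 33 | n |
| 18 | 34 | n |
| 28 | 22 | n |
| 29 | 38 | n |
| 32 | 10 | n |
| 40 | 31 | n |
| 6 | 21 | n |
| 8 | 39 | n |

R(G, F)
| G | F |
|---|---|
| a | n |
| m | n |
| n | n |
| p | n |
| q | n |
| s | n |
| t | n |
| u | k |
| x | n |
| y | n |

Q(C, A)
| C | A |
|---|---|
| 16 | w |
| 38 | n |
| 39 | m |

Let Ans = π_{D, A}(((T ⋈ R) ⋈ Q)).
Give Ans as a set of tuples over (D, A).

{(14, m), (29, n), (8, m)}

T ⋈ R (natural join on F): {(10, 15, n, a), (10, 15, n, m), (10, 15, n, n), (10, 15, n, p), (10, 15, n, q), (10, 15, n, s), (10, 15, n, t), (10, 15, n, x), (10, 15, n, y), (14, 39, n, a), (14, 39, n, m), (14, 39, n, n), (14, 39, n, p), (14, 39, n, q), (14, 39, n, s), (14, 39, n, t), (14, 39, n, x), (14, 39, n, y), (17, 33, n, a), (17, 33, n, m), (17, 33, n, n), (17, 33, n, p), (17, 33, n, q), (17, 33, n, s), (17, 33, n, t), (17, 33, n, x), (17, 33, n, y), (18, 34, n, a), (18, 34, n, m), (18, 34, n, n), (18, 34, n, p), (18, 34, n, q), (18, 34, n, s), (18, 34, n, t), (18, 34, n, x), (18, 34, n, y), (28, 22, n, a), (28, 22, n, m), (28, 22, n, n), (28, 22, n, p), (28, 22, n, q), (28, 22, n, s), (28, 22, n, t), (28, 22, n, x), (28, 22, n, y), (29, 38, n, a), (29, 38, n, m), (29, 38, n, n), (29, 38, n, p), (29, 38, n, q), (29, 38, n, s), (29, 38, n, t), (29, 38, n, x), (29, 38, n, y), (32, 10, n, a), (32, 10, n, m), (32, 10, n, n), (32, 10, n, p), (32, 10, n, q), (32, 10, n, s), (32, 10, n, t), (32, 10, n, x), (32, 10, n, y), (40, 31, n, a), (40, 31, n, m), (40, 31, n, n), (40, 31, n, p), (40, 31, n, q), (40, 31, n, s), (40, 31, n, t), (40, 31, n, x), (40, 31, n, y), (6, 21, n, a), (6, 21, n, m), (6, 21, n, n), (6, 21, n, p), (6, 21, n, q), (6, 21, n, s), (6, 21, n, t), (6, 21, n, x), (6, 21, n, y), (8, 39, n, a), (8, 39, n, m), (8, 39, n, n), (8, 39, n, p), (8, 39, n, q), (8, 39, n, s), (8, 39, n, t), (8, 39, n, x), (8, 39, n, y)}
(T ⋈ R) ⋈ Q (natural join on C): {(14, 39, n, a, m), (14, 39, n, m, m), (14, 39, n, n, m), (14, 39, n, p, m), (14, 39, n, q, m), (14, 39, n, s, m), (14, 39, n, t, m), (14, 39, n, x, m), (14, 39, n, y, m), (29, 38, n, a, n), (29, 38, n, m, n), (29, 38, n, n, n), (29, 38, n, p, n), (29, 38, n, q, n), (29, 38, n, s, n), (29, 38, n, t, n), (29, 38, n, x, n), (29, 38, n, y, n), (8, 39, n, a, m), (8, 39, n, m, m), (8, 39, n, n, m), (8, 39, n, p, m), (8, 39, n, q, m), (8, 39, n, s, m), (8, 39, n, t, m), (8, 39, n, x, m), (8, 39, n, y, m)}
Keep only column(s) D, A (24 duplicate(s) eliminated): {(14, m), (29, n), (8, m)}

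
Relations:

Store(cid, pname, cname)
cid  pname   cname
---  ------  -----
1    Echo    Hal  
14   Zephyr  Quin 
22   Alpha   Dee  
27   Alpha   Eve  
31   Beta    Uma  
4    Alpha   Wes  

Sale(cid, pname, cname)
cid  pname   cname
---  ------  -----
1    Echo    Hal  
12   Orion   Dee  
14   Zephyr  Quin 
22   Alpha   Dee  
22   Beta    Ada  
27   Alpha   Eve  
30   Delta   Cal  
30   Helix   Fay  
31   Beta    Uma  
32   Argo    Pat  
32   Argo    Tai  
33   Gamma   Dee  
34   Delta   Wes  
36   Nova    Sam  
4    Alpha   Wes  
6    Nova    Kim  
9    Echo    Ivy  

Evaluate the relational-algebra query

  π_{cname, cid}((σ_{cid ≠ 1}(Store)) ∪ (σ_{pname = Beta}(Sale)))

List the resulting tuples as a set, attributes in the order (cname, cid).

Apply σ_{cid ≠ 1}; surviving tuples: {(14, Zephyr, Quin), (22, Alpha, Dee), (27, Alpha, Eve), (31, Beta, Uma), (4, Alpha, Wes)}
Apply σ_{pname = Beta}; surviving tuples: {(22, Beta, Ada), (31, Beta, Uma)}
Taking the union: {(14, Zephyr, Quin), (22, Alpha, Dee), (22, Beta, Ada), (27, Alpha, Eve), (31, Beta, Uma), (4, Alpha, Wes)}
π_{cname, cid} gives {(Ada, 22), (Dee, 22), (Eve, 27), (Quin, 14), (Uma, 31), (Wes, 4)}.

{(Ada, 22), (Dee, 22), (Eve, 27), (Quin, 14), (Uma, 31), (Wes, 4)}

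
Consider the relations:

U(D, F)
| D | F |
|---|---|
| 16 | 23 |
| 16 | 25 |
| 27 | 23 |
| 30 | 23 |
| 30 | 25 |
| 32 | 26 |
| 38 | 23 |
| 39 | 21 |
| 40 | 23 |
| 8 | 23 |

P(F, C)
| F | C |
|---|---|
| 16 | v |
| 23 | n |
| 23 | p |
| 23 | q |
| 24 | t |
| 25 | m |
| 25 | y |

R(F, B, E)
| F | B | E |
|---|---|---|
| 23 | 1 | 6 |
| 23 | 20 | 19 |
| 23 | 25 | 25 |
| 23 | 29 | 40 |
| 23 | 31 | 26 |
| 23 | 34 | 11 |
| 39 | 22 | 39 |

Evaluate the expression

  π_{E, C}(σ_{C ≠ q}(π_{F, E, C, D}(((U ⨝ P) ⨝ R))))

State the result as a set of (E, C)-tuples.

{(11, n), (11, p), (19, n), (19, p), (25, n), (25, p), (26, n), (26, p), (40, n), (40, p), (6, n), (6, p)}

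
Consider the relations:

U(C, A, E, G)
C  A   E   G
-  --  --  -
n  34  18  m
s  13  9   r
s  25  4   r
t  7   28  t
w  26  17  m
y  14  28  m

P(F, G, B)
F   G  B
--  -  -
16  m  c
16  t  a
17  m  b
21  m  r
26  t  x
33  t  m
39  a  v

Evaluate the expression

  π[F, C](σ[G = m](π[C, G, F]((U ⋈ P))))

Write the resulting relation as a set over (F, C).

U ⋈ P (natural join on G): {(n, 34, 18, m, 16, c), (n, 34, 18, m, 17, b), (n, 34, 18, m, 21, r), (t, 7, 28, t, 16, a), (t, 7, 28, t, 26, x), (t, 7, 28, t, 33, m), (w, 26, 17, m, 16, c), (w, 26, 17, m, 17, b), (w, 26, 17, m, 21, r), (y, 14, 28, m, 16, c), (y, 14, 28, m, 17, b), (y, 14, 28, m, 21, r)}
π_{C, G, F} gives {(n, m, 16), (n, m, 17), (n, m, 21), (t, t, 16), (t, t, 26), (t, t, 33), (w, m, 16), (w, m, 17), (w, m, 21), (y, m, 16), (y, m, 17), (y, m, 21)}.
Selection G = m: {(n, m, 16), (n, m, 17), (n, m, 21), (w, m, 16), (w, m, 17), (w, m, 21), (y, m, 16), (y, m, 17), (y, m, 21)}
π_{F, C} gives {(16, n), (16, w), (16, y), (17, n), (17, w), (17, y), (21, n), (21, w), (21, y)}.

{(16, n), (16, w), (16, y), (17, n), (17, w), (17, y), (21, n), (21, w), (21, y)}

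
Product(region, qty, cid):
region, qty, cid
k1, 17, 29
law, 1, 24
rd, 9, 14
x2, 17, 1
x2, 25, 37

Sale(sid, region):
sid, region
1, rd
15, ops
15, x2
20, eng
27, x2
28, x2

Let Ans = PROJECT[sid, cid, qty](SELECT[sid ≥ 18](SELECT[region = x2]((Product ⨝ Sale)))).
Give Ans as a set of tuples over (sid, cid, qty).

{(27, 1, 17), (27, 37, 25), (28, 1, 17), (28, 37, 25)}

Natural join on region: {(rd, 9, 14, 1), (x2, 17, 1, 15), (x2, 17, 1, 27), (x2, 17, 1, 28), (x2, 25, 37, 15), (x2, 25, 37, 27), (x2, 25, 37, 28)}
Apply σ_{region = x2}; surviving tuples: {(x2, 17, 1, 15), (x2, 17, 1, 27), (x2, 17, 1, 28), (x2, 25, 37, 15), (x2, 25, 37, 27), (x2, 25, 37, 28)}
Apply σ_{sid ≥ 18}; surviving tuples: {(x2, 17, 1, 27), (x2, 17, 1, 28), (x2, 25, 37, 27), (x2, 25, 37, 28)}
π_{sid, cid, qty} gives {(27, 1, 17), (27, 37, 25), (28, 1, 17), (28, 37, 25)}.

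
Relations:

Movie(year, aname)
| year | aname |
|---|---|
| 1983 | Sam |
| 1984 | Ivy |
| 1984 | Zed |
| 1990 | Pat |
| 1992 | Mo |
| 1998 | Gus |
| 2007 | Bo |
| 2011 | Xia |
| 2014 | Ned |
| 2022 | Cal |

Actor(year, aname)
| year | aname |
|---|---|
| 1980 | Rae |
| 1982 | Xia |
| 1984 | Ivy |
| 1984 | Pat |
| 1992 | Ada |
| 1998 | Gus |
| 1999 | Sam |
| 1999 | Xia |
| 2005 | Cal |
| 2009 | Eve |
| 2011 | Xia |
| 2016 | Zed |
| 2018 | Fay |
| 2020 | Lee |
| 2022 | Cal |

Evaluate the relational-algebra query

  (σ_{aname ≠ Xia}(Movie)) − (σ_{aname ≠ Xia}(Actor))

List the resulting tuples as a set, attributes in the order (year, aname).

{(1983, Sam), (1984, Zed), (1990, Pat), (1992, Mo), (2007, Bo), (2014, Ned)}

Apply σ_{aname ≠ Xia}; surviving tuples: {(1983, Sam), (1984, Ivy), (1984, Zed), (1990, Pat), (1992, Mo), (1998, Gus), (2007, Bo), (2014, Ned), (2022, Cal)}
Apply σ_{aname ≠ Xia}; surviving tuples: {(1980, Rae), (1984, Ivy), (1984, Pat), (1992, Ada), (1998, Gus), (1999, Sam), (2005, Cal), (2009, Eve), (2016, Zed), (2018, Fay), (2020, Lee), (2022, Cal)}
Taking the difference: {(1983, Sam), (1984, Zed), (1990, Pat), (1992, Mo), (2007, Bo), (2014, Ned)}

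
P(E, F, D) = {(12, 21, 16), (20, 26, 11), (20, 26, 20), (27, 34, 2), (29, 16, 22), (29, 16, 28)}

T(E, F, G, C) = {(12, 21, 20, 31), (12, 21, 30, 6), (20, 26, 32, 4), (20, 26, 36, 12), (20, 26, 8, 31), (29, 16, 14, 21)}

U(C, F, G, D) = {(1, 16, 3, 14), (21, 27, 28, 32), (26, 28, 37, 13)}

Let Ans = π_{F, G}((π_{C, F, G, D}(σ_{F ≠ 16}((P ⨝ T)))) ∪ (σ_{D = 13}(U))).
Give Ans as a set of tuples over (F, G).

Joining P and T on E, F yields {(12, 21, 16, 20, 31), (12, 21, 16, 30, 6), (20, 26, 11, 32, 4), (20, 26, 11, 36, 12), (20, 26, 11, 8, 31), (20, 26, 20, 32, 4), (20, 26, 20, 36, 12), (20, 26, 20, 8, 31), (29, 16, 22, 14, 21), (29, 16, 28, 14, 21)}.
σ[F ≠ 16]: keep tuples satisfying F ≠ 16 → {(12, 21, 16, 20, 31), (12, 21, 16, 30, 6), (20, 26, 11, 32, 4), (20, 26, 11, 36, 12), (20, 26, 11, 8, 31), (20, 26, 20, 32, 4), (20, 26, 20, 36, 12), (20, 26, 20, 8, 31)}
π_{C, F, G, D} gives {(12, 26, 36, 11), (12, 26, 36, 20), (31, 21, 20, 16), (31, 26, 8, 11), (31, 26, 8, 20), (4, 26, 32, 11), (4, 26, 32, 20), (6, 21, 30, 16)}.
σ[D = 13]: keep tuples satisfying D = 13 → {(26, 28, 37, 13)}
Set union of the two operands is {(12, 26, 36, 11), (12, 26, 36, 20), (26, 28, 37, 13), (31, 21, 20, 16), (31, 26, 8, 11), (31, 26, 8, 20), (4, 26, 32, 11), (4, 26, 32, 20), (6, 21, 30, 16)}.
π_{F, G} gives {(21, 20), (21, 30), (26, 32), (26, 36), (26, 8), (28, 37)} (3 duplicate(s) eliminated).

{(21, 20), (21, 30), (26, 32), (26, 36), (26, 8), (28, 37)}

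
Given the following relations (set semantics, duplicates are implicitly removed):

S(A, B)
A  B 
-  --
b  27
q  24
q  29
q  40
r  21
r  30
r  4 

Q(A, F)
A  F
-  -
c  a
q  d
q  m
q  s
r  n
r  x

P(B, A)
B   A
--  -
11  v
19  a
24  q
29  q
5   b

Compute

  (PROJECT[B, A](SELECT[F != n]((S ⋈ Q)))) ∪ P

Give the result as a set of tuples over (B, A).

Joining S and Q on A yields {(q, 24, d), (q, 24, m), (q, 24, s), (q, 29, d), (q, 29, m), (q, 29, s), (q, 40, d), (q, 40, m), (q, 40, s), (r, 21, n), (r, 21, x), (r, 30, n), (r, 30, x), (r, 4, n), (r, 4, x)}.
Filtering on F != n leaves {(q, 24, d), (q, 24, m), (q, 24, s), (q, 29, d), (q, 29, m), (q, 29, s), (q, 40, d), (q, 40, m), (q, 40, s), (r, 21, x), (r, 30, x), (r, 4, x)}.
Projecting to B, A (6 duplicate(s) eliminated): {(21, r), (24, q), (29, q), (30, r), (4, r), (40, q)}
Union: {(21, r), (24, q), (29, q), (30, r), (4, r), (40, q)} with {(11, v), (19, a), (24, q), (29, q), (5, b)} → {(11, v), (19, a), (21, r), (24, q), (29, q), (30, r), (4, r), (40, q), (5, b)}

{(11, v), (19, a), (21, r), (24, q), (29, q), (30, r), (4, r), (40, q), (5, b)}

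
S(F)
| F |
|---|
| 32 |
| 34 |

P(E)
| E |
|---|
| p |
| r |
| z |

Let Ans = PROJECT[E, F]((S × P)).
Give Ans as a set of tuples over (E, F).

{(p, 32), (p, 34), (r, 32), (r, 34), (z, 32), (z, 34)}

S × P: Cartesian product, 2·3 = 6 tuples over (F, E).
π[E, F]: project onto (E, F) → {(p, 32), (p, 34), (r, 32), (r, 34), (z, 32), (z, 34)}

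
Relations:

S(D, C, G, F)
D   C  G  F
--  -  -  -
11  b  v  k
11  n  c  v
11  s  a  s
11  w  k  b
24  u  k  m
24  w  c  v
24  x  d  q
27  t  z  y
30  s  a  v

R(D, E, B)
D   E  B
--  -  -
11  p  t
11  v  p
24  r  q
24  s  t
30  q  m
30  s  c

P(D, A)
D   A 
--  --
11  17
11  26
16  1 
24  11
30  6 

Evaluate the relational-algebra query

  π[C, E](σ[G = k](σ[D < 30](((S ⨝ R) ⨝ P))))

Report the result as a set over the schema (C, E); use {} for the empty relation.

{(u, r), (u, s), (w, p), (w, v)}

S ⋈ R (natural join on D): {(11, b, v, k, p, t), (11, b, v, k, v, p), (11, n, c, v, p, t), (11, n, c, v, v, p), (11, s, a, s, p, t), (11, s, a, s, v, p), (11, w, k, b, p, t), (11, w, k, b, v, p), (24, u, k, m, r, q), (24, u, k, m, s, t), (24, w, c, v, r, q), (24, w, c, v, s, t), (24, x, d, q, r, q), (24, x, d, q, s, t), (30, s, a, v, q, m), (30, s, a, v, s, c)}
(S ⨝ R) ⋈ P (natural join on D): {(11, b, v, k, p, t, 17), (11, b, v, k, p, t, 26), (11, b, v, k, v, p, 17), (11, b, v, k, v, p, 26), (11, n, c, v, p, t, 17), (11, n, c, v, p, t, 26), (11, n, c, v, v, p, 17), (11, n, c, v, v, p, 26), (11, s, a, s, p, t, 17), (11, s, a, s, p, t, 26), (11, s, a, s, v, p, 17), (11, s, a, s, v, p, 26), (11, w, k, b, p, t, 17), (11, w, k, b, p, t, 26), (11, w, k, b, v, p, 17), (11, w, k, b, v, p, 26), (24, u, k, m, r, q, 11), (24, u, k, m, s, t, 11), (24, w, c, v, r, q, 11), (24, w, c, v, s, t, 11), (24, x, d, q, r, q, 11), (24, x, d, q, s, t, 11), (30, s, a, v, q, m, 6), (30, s, a, v, s, c, 6)}
Filtering on D < 30 leaves {(11, b, v, k, p, t, 17), (11, b, v, k, p, t, 26), (11, b, v, k, v, p, 17), (11, b, v, k, v, p, 26), (11, n, c, v, p, t, 17), (11, n, c, v, p, t, 26), (11, n, c, v, v, p, 17), (11, n, c, v, v, p, 26), (11, s, a, s, p, t, 17), (11, s, a, s, p, t, 26), (11, s, a, s, v, p, 17), (11, s, a, s, v, p, 26), (11, w, k, b, p, t, 17), (11, w, k, b, p, t, 26), (11, w, k, b, v, p, 17), (11, w, k, b, v, p, 26), (24, u, k, m, r, q, 11), (24, u, k, m, s, t, 11), (24, w, c, v, r, q, 11), (24, w, c, v, s, t, 11), (24, x, d, q, r, q, 11), (24, x, d, q, s, t, 11)}.
Filtering on G = k leaves {(11, w, k, b, p, t, 17), (11, w, k, b, p, t, 26), (11, w, k, b, v, p, 17), (11, w, k, b, v, p, 26), (24, u, k, m, r, q, 11), (24, u, k, m, s, t, 11)}.
Keep only column(s) C, E (2 duplicate(s) eliminated): {(u, r), (u, s), (w, p), (w, v)}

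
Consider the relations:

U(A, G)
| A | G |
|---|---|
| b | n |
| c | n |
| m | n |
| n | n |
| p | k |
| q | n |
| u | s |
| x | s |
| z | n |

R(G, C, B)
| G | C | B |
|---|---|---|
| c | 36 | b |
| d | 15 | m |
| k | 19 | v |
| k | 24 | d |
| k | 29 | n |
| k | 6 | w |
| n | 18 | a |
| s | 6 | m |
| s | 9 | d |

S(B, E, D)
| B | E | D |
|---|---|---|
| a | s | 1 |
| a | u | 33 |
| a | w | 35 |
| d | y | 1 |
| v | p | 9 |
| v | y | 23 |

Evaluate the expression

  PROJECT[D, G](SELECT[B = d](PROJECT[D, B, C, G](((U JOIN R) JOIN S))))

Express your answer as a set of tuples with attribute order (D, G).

Natural join on G: {(b, n, 18, a), (c, n, 18, a), (m, n, 18, a), (n, n, 18, a), (p, k, 19, v), (p, k, 24, d), (p, k, 29, n), (p, k, 6, w), (q, n, 18, a), (u, s, 6, m), (u, s, 9, d), (x, s, 6, m), (x, s, 9, d), (z, n, 18, a)}
Natural join on B: {(b, n, 18, a, s, 1), (b, n, 18, a, u, 33), (b, n, 18, a, w, 35), (c, n, 18, a, s, 1), (c, n, 18, a, u, 33), (c, n, 18, a, w, 35), (m, n, 18, a, s, 1), (m, n, 18, a, u, 33), (m, n, 18, a, w, 35), (n, n, 18, a, s, 1), (n, n, 18, a, u, 33), (n, n, 18, a, w, 35), (p, k, 19, v, p, 9), (p, k, 19, v, y, 23), (p, k, 24, d, y, 1), (q, n, 18, a, s, 1), (q, n, 18, a, u, 33), (q, n, 18, a, w, 35), (u, s, 9, d, y, 1), (x, s, 9, d, y, 1), (z, n, 18, a, s, 1), (z, n, 18, a, u, 33), (z, n, 18, a, w, 35)}
π[D, B, C, G]: project onto (D, B, C, G) (16 duplicate(s) eliminated) → {(1, a, 18, n), (1, d, 24, k), (1, d, 9, s), (23, v, 19, k), (33, a, 18, n), (35, a, 18, n), (9, v, 19, k)}
Selection B = d: {(1, d, 24, k), (1, d, 9, s)}
π[D, G]: project onto (D, G) → {(1, k), (1, s)}

{(1, k), (1, s)}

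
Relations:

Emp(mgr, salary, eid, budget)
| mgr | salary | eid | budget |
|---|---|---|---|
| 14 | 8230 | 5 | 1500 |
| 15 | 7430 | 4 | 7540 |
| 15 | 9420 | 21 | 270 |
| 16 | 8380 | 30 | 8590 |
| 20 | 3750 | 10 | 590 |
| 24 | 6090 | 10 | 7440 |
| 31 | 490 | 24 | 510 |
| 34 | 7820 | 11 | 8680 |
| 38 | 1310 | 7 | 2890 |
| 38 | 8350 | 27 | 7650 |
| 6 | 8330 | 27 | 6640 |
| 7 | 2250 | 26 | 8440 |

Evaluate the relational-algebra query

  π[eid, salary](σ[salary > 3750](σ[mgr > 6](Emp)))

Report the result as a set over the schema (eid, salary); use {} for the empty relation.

{(10, 6090), (11, 7820), (21, 9420), (27, 8350), (30, 8380), (4, 7430), (5, 8230)}

Apply σ_{mgr > 6}; surviving tuples: {(14, 8230, 5, 1500), (15, 7430, 4, 7540), (15, 9420, 21, 270), (16, 8380, 30, 8590), (20, 3750, 10, 590), (24, 6090, 10, 7440), (31, 490, 24, 510), (34, 7820, 11, 8680), (38, 1310, 7, 2890), (38, 8350, 27, 7650), (7, 2250, 26, 8440)}
Apply σ_{salary > 3750}; surviving tuples: {(14, 8230, 5, 1500), (15, 7430, 4, 7540), (15, 9420, 21, 270), (16, 8380, 30, 8590), (24, 6090, 10, 7440), (34, 7820, 11, 8680), (38, 8350, 27, 7650)}
Projecting to eid, salary: {(10, 6090), (11, 7820), (21, 9420), (27, 8350), (30, 8380), (4, 7430), (5, 8230)}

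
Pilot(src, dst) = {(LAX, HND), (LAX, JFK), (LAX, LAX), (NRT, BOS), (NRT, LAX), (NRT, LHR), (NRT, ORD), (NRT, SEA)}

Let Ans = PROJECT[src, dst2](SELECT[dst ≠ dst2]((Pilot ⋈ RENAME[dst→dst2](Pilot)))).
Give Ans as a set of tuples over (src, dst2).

{(LAX, HND), (LAX, JFK), (LAX, LAX), (NRT, BOS), (NRT, LAX), (NRT, LHR), (NRT, ORD), (NRT, SEA)}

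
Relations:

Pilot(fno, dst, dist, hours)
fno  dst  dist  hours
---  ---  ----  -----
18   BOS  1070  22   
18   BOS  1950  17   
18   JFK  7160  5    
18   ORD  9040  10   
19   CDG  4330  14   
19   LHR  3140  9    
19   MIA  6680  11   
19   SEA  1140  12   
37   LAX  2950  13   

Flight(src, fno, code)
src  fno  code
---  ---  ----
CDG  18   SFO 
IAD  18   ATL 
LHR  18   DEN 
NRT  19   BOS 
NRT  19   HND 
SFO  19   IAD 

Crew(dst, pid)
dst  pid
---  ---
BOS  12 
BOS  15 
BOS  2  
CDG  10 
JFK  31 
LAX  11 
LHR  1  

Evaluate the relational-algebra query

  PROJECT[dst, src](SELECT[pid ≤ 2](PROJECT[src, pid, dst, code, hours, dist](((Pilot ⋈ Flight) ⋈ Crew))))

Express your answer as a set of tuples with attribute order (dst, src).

Joining Pilot and Flight on fno yields {(18, BOS, 1070, 22, CDG, SFO), (18, BOS, 1070, 22, IAD, ATL), (18, BOS, 1070, 22, LHR, DEN), (18, BOS, 1950, 17, CDG, SFO), (18, BOS, 1950, 17, IAD, ATL), (18, BOS, 1950, 17, LHR, DEN), (18, JFK, 7160, 5, CDG, SFO), (18, JFK, 7160, 5, IAD, ATL), (18, JFK, 7160, 5, LHR, DEN), (18, ORD, 9040, 10, CDG, SFO), (18, ORD, 9040, 10, IAD, ATL), (18, ORD, 9040, 10, LHR, DEN), (19, CDG, 4330, 14, NRT, BOS), (19, CDG, 4330, 14, NRT, HND), (19, CDG, 4330, 14, SFO, IAD), (19, LHR, 3140, 9, NRT, BOS), (19, LHR, 3140, 9, NRT, HND), (19, LHR, 3140, 9, SFO, IAD), (19, MIA, 6680, 11, NRT, BOS), (19, MIA, 6680, 11, NRT, HND), (19, MIA, 6680, 11, SFO, IAD), (19, SEA, 1140, 12, NRT, BOS), (19, SEA, 1140, 12, NRT, HND), (19, SEA, 1140, 12, SFO, IAD)}.
Joining (Pilot ⋈ Flight) and Crew on dst yields {(18, BOS, 1070, 22, CDG, SFO, 12), (18, BOS, 1070, 22, CDG, SFO, 15), (18, BOS, 1070, 22, CDG, SFO, 2), (18, BOS, 1070, 22, IAD, ATL, 12), (18, BOS, 1070, 22, IAD, ATL, 15), (18, BOS, 1070, 22, IAD, ATL, 2), (18, BOS, 1070, 22, LHR, DEN, 12), (18, BOS, 1070, 22, LHR, DEN, 15), (18, BOS, 1070, 22, LHR, DEN, 2), (18, BOS, 1950, 17, CDG, SFO, 12), (18, BOS, 1950, 17, CDG, SFO, 15), (18, BOS, 1950, 17, CDG, SFO, 2), (18, BOS, 1950, 17, IAD, ATL, 12), (18, BOS, 1950, 17, IAD, ATL, 15), (18, BOS, 1950, 17, IAD, ATL, 2), (18, BOS, 1950, 17, LHR, DEN, 12), (18, BOS, 1950, 17, LHR, DEN, 15), (18, BOS, 1950, 17, LHR, DEN, 2), (18, JFK, 7160, 5, CDG, SFO, 31), (18, JFK, 7160, 5, IAD, ATL, 31), (18, JFK, 7160, 5, LHR, DEN, 31), (19, CDG, 4330, 14, NRT, BOS, 10), (19, CDG, 4330, 14, NRT, HND, 10), (19, CDG, 4330, 14, SFO, IAD, 10), (19, LHR, 3140, 9, NRT, BOS, 1), (19, LHR, 3140, 9, NRT, HND, 1), (19, LHR, 3140, 9, SFO, IAD, 1)}.
Keep only column(s) src, pid, dst, code, hours, dist: {(CDG, 12, BOS, SFO, 17, 1950), (CDG, 12, BOS, SFO, 22, 1070), (CDG, 15, BOS, SFO, 17, 1950), (CDG, 15, BOS, SFO, 22, 1070), (CDG, 2, BOS, SFO, 17, 1950), (CDG, 2, BOS, SFO, 22, 1070), (CDG, 31, JFK, SFO, 5, 7160), (IAD, 12, BOS, ATL, 17, 1950), (IAD, 12, BOS, ATL, 22, 1070), (IAD, 15, BOS, ATL, 17, 1950), (IAD, 15, BOS, ATL, 22, 1070), (IAD, 2, BOS, ATL, 17, 1950), (IAD, 2, BOS, ATL, 22, 1070), (IAD, 31, JFK, ATL, 5, 7160), (LHR, 12, BOS, DEN, 17, 1950), (LHR, 12, BOS, DEN, 22, 1070), (LHR, 15, BOS, DEN, 17, 1950), (LHR, 15, BOS, DEN, 22, 1070), (LHR, 2, BOS, DEN, 17, 1950), (LHR, 2, BOS, DEN, 22, 1070), (LHR, 31, JFK, DEN, 5, 7160), (NRT, 1, LHR, BOS, 9, 3140), (NRT, 1, LHR, HND, 9, 3140), (NRT, 10, CDG, BOS, 14, 4330), (NRT, 10, CDG, HND, 14, 4330), (SFO, 1, LHR, IAD, 9, 3140), (SFO, 10, CDG, IAD, 14, 4330)}
Filtering on pid ≤ 2 leaves {(CDG, 2, BOS, SFO, 17, 1950), (CDG, 2, BOS, SFO, 22, 1070), (IAD, 2, BOS, ATL, 17, 1950), (IAD, 2, BOS, ATL, 22, 1070), (LHR, 2, BOS, DEN, 17, 1950), (LHR, 2, BOS, DEN, 22, 1070), (NRT, 1, LHR, BOS, 9, 3140), (NRT, 1, LHR, HND, 9, 3140), (SFO, 1, LHR, IAD, 9, 3140)}.
Keep only column(s) dst, src (4 duplicate(s) eliminated): {(BOS, CDG), (BOS, IAD), (BOS, LHR), (LHR, NRT), (LHR, SFO)}

{(BOS, CDG), (BOS, IAD), (BOS, LHR), (LHR, NRT), (LHR, SFO)}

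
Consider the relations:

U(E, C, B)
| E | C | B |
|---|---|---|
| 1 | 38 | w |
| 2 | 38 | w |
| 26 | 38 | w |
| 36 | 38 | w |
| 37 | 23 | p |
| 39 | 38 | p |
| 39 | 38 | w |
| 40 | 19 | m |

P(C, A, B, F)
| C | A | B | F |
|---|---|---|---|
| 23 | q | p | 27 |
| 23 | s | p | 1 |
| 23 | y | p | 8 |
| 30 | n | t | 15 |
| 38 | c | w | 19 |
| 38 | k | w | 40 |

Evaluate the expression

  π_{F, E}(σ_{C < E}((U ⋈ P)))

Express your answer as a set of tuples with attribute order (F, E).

U ⋈ P (natural join on C, B): {(1, 38, w, c, 19), (1, 38, w, k, 40), (2, 38, w, c, 19), (2, 38, w, k, 40), (26, 38, w, c, 19), (26, 38, w, k, 40), (36, 38, w, c, 19), (36, 38, w, k, 40), (37, 23, p, q, 27), (37, 23, p, s, 1), (37, 23, p, y, 8), (39, 38, w, c, 19), (39, 38, w, k, 40)}
Selection C < E: {(37, 23, p, q, 27), (37, 23, p, s, 1), (37, 23, p, y, 8), (39, 38, w, c, 19), (39, 38, w, k, 40)}
Keep only column(s) F, E: {(1, 37), (19, 39), (27, 37), (40, 39), (8, 37)}

{(1, 37), (19, 39), (27, 37), (40, 39), (8, 37)}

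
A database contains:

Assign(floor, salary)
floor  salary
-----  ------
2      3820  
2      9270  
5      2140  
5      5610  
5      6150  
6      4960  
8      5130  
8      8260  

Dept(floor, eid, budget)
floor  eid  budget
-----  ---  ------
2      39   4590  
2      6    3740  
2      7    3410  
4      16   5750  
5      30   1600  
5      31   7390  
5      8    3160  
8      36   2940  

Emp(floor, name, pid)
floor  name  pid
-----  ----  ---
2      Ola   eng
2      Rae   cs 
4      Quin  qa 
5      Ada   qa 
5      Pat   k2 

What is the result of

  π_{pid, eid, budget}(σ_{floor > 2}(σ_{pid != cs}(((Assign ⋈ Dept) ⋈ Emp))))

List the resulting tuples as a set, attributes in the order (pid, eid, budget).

Natural join on floor: {(2, 3820, 39, 4590), (2, 3820, 6, 3740), (2, 3820, 7, 3410), (2, 9270, 39, 4590), (2, 9270, 6, 3740), (2, 9270, 7, 3410), (5, 2140, 30, 1600), (5, 2140, 31, 7390), (5, 2140, 8, 3160), (5, 5610, 30, 1600), (5, 5610, 31, 7390), (5, 5610, 8, 3160), (5, 6150, 30, 1600), (5, 6150, 31, 7390), (5, 6150, 8, 3160), (8, 5130, 36, 2940), (8, 8260, 36, 2940)}
Natural join on floor: {(2, 3820, 39, 4590, Ola, eng), (2, 3820, 39, 4590, Rae, cs), (2, 3820, 6, 3740, Ola, eng), (2, 3820, 6, 3740, Rae, cs), (2, 3820, 7, 3410, Ola, eng), (2, 3820, 7, 3410, Rae, cs), (2, 9270, 39, 4590, Ola, eng), (2, 9270, 39, 4590, Rae, cs), (2, 9270, 6, 3740, Ola, eng), (2, 9270, 6, 3740, Rae, cs), (2, 9270, 7, 3410, Ola, eng), (2, 9270, 7, 3410, Rae, cs), (5, 2140, 30, 1600, Ada, qa), (5, 2140, 30, 1600, Pat, k2), (5, 2140, 31, 7390, Ada, qa), (5, 2140, 31, 7390, Pat, k2), (5, 2140, 8, 3160, Ada, qa), (5, 2140, 8, 3160, Pat, k2), (5, 5610, 30, 1600, Ada, qa), (5, 5610, 30, 1600, Pat, k2), (5, 5610, 31, 7390, Ada, qa), (5, 5610, 31, 7390, Pat, k2), (5, 5610, 8, 3160, Ada, qa), (5, 5610, 8, 3160, Pat, k2), (5, 6150, 30, 1600, Ada, qa), (5, 6150, 30, 1600, Pat, k2), (5, 6150, 31, 7390, Ada, qa), (5, 6150, 31, 7390, Pat, k2), (5, 6150, 8, 3160, Ada, qa), (5, 6150, 8, 3160, Pat, k2)}
Apply σ_{pid != cs}; surviving tuples: {(2, 3820, 39, 4590, Ola, eng), (2, 3820, 6, 3740, Ola, eng), (2, 3820, 7, 3410, Ola, eng), (2, 9270, 39, 4590, Ola, eng), (2, 9270, 6, 3740, Ola, eng), (2, 9270, 7, 3410, Ola, eng), (5, 2140, 30, 1600, Ada, qa), (5, 2140, 30, 1600, Pat, k2), (5, 2140, 31, 7390, Ada, qa), (5, 2140, 31, 7390, Pat, k2), (5, 2140, 8, 3160, Ada, qa), (5, 2140, 8, 3160, Pat, k2), (5, 5610, 30, 1600, Ada, qa), (5, 5610, 30, 1600, Pat, k2), (5, 5610, 31, 7390, Ada, qa), (5, 5610, 31, 7390, Pat, k2), (5, 5610, 8, 3160, Ada, qa), (5, 5610, 8, 3160, Pat, k2), (5, 6150, 30, 1600, Ada, qa), (5, 6150, 30, 1600, Pat, k2), (5, 6150, 31, 7390, Ada, qa), (5, 6150, 31, 7390, Pat, k2), (5, 6150, 8, 3160, Ada, qa), (5, 6150, 8, 3160, Pat, k2)}
Apply σ_{floor > 2}; surviving tuples: {(5, 2140, 30, 1600, Ada, qa), (5, 2140, 30, 1600, Pat, k2), (5, 2140, 31, 7390, Ada, qa), (5, 2140, 31, 7390, Pat, k2), (5, 2140, 8, 3160, Ada, qa), (5, 2140, 8, 3160, Pat, k2), (5, 5610, 30, 1600, Ada, qa), (5, 5610, 30, 1600, Pat, k2), (5, 5610, 31, 7390, Ada, qa), (5, 5610, 31, 7390, Pat, k2), (5, 5610, 8, 3160, Ada, qa), (5, 5610, 8, 3160, Pat, k2), (5, 6150, 30, 1600, Ada, qa), (5, 6150, 30, 1600, Pat, k2), (5, 6150, 31, 7390, Ada, qa), (5, 6150, 31, 7390, Pat, k2), (5, 6150, 8, 3160, Ada, qa), (5, 6150, 8, 3160, Pat, k2)}
π_{pid, eid, budget} gives {(k2, 30, 1600), (k2, 31, 7390), (k2, 8, 3160), (qa, 30, 1600), (qa, 31, 7390), (qa, 8, 3160)} (12 duplicate(s) eliminated).

{(k2, 30, 1600), (k2, 31, 7390), (k2, 8, 3160), (qa, 30, 1600), (qa, 31, 7390), (qa, 8, 3160)}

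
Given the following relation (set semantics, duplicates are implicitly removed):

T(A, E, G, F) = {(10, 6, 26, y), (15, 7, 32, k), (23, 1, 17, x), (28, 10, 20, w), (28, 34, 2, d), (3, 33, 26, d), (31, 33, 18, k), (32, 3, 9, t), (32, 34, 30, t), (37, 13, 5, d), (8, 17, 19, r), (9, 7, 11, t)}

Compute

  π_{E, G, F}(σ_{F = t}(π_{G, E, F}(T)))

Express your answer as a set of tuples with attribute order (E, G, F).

{(3, 9, t), (34, 30, t), (7, 11, t)}

Keep only column(s) G, E, F: {(11, 7, t), (17, 1, x), (18, 33, k), (19, 17, r), (2, 34, d), (20, 10, w), (26, 33, d), (26, 6, y), (30, 34, t), (32, 7, k), (5, 13, d), (9, 3, t)}
Selection F = t: {(11, 7, t), (30, 34, t), (9, 3, t)}
Keep only column(s) E, G, F: {(3, 9, t), (34, 30, t), (7, 11, t)}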